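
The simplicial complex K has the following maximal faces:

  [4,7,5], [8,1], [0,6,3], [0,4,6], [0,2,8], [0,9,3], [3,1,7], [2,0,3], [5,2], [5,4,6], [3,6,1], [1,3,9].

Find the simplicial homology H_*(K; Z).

Order the vertices as 0 < 1 < 2 < 3 < 4 < 5 < 6 < 7 < 8 < 9. Listing each simplex with vertices in this order, K has dimension 2 with simplices:

  0-simplices (10): [0], [1], [2], [3], [4], [5], [6], [7], [8], [9]
  1-simplices (22): [0,2], [0,3], [0,4], [0,6], [0,8], [0,9], [1,3], [1,6], [1,7], [1,8], [1,9], [2,3], [2,5], [2,8], [3,6], [3,7], [3,9], [4,5], [4,6], [4,7], [5,6], [5,7]
  2-simplices (10): [0,2,3], [0,2,8], [0,3,6], [0,3,9], [0,4,6], [1,3,6], [1,3,7], [1,3,9], [4,5,6], [4,5,7]

Hence C_0 ≅ Z^10, C_1 ≅ Z^22, C_2 ≅ Z^10.

The boundary map ∂_1: C_1 → C_0 is given by ∂[p,q] = [q] − [p].
The resulting 10×22 matrix has rank 9, and its Smith normal form has invariant factors (1,1,1,1,1,1,1,1,1).

The boundary map ∂_2: C_2 → C_1 maps a triangle to the signed sum of its edges. For instance
  ∂[0,4,6] = [4,6] − [0,6] + [0,4],
  ∂[1,3,9] = [3,9] − [1,9] + [1,3].
This gives a 22×10 integer matrix of rank 10; reducing to Smith normal form yields diagonal entries (1,1,1,1,1,1,1,1,1,1).

From H_k ≅ ker(∂_k) / im(∂_{k+1}) we obtain:

  H_0: rank C_0 − rank ∂_1 = 10 − 9 = 1, and the invariant factors of ∂_1 are all 1, so H_0 ≅ Z.
  H_1: rank ker ∂_1 − rank ∂_2 = (22 − 9) − 10 = 3, and the invariant factors of ∂_2 are all 1, so H_1 ≅ Z^3.
  H_2: rank ker ∂_2 − rank ∂_3 = (10 − 10) − 0 = 0, and there is no ∂_3, so H_2 ≅ 0.

H_0 ≅ Z,  H_1 ≅ Z^3,  H_2 = 0.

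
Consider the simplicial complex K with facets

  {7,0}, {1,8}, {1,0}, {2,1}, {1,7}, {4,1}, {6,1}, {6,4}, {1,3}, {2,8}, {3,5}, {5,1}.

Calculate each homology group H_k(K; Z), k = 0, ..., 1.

H_0 ≅ Z,  H_1 ≅ Z^4.

Order the vertices as 0 < 1 < 2 < 3 < 4 < 5 < 6 < 7 < 8. Listing each simplex with vertices in this order, K has dimension 1 with simplices:

  0-simplices (9): [0], [1], [2], [3], [4], [5], [6], [7], [8]
  1-simplices (12): [0,1], [0,7], [1,2], [1,3], [1,4], [1,5], [1,6], [1,7], [1,8], [2,8], [3,5], [4,6]

so the chain groups are C_0 ≅ Z^9, C_1 ≅ Z^12.

∂_1: C_1 → C_0 maps an edge to its endpoints' difference, ∂[p,q] = q − p. For instance
  ∂[1,5] = [5] − [1].
As a 9×12 matrix over Z this has rank 8, with invariant factors (1,1,1,1,1,1,1,1).

Now H_k = ker ∂_k / im ∂_{k+1}, so:

  H_0: rank C_0 − rank ∂_1 = 9 − 8 = 1, and the invariant factors of ∂_1 are all 1, so H_0 ≅ Z.
  H_1: rank ker ∂_1 − rank ∂_2 = (12 − 8) − 0 = 4, and there is no ∂_2, so H_1 ≅ Z^4.

(K is a triangulation of a wedge of 4 circles.)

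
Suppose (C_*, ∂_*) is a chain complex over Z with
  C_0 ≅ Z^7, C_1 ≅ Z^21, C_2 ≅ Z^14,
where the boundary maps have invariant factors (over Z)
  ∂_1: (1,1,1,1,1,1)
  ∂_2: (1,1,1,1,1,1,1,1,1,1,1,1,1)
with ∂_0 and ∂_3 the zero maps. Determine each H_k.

H_0: b_0 = 7 − 0 − 6 = 1; torsion from ∂_1 factors > 1: none. So H_0 ≅ Z.
H_1: b_1 = 21 − 6 − 13 = 2; torsion from ∂_2 factors > 1: none. So H_1 ≅ Z^2.
H_2: b_2 = 14 − 13 − 0 = 1; torsion from ∂_3 factors > 1: none. So H_2 ≅ Z.

H_0 ≅ Z,  H_1 ≅ Z^2,  H_2 ≅ Z.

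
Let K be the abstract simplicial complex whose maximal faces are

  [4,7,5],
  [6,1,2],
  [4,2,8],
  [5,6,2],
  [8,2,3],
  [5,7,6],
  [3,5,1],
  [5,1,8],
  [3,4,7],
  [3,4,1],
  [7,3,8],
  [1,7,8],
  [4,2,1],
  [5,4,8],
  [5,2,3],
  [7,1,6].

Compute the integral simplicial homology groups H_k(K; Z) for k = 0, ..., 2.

Take the total order 1 < 2 < 3 < 4 < 5 < 6 < 7 < 8 on the vertex set. Then K (dimension 2) consists of the simplices:

  0-simplices (8): [1], [2], [3], [4], [5], [6], [7], [8]
  1-simplices (24): (24 of them)
  2-simplices (16): [1,2,4], [1,2,6], [1,3,4], [1,3,5], [1,5,8], [1,6,7], [1,7,8], [2,3,5], [2,3,8], [2,4,8], [2,5,6], [3,4,7], [3,7,8], [4,5,7], [4,5,8], [5,6,7]

giving chain groups C_0 ≅ Z^8, C_1 ≅ Z^24, C_2 ≅ Z^16.

∂_1: C_1 → C_0 maps an edge to its endpoints' difference, ∂[p,q] = q − p.
This gives a 8×24 integer matrix of rank 7; reducing to Smith normal form yields diagonal entries (1,1,1,1,1,1,1).

Boundary ∂_2: C_2 → C_1 sends each 2-simplex [p,q,r] to [q,r] − [p,r] + [p,q]. For instance
  ∂[1,2,6] = [2,6] − [1,6] + [1,2],
  ∂[1,6,7] = [6,7] − [1,7] + [1,6].
The 24×16 boundary matrix has rank 15 and Smith normal form diag(1,1,1,1,1,1,1,1,1,1,1,1,1,1,1).

Reading off H_k = ker ∂_k / im ∂_{k+1}:

  H_0: rank C_0 − rank ∂_1 = 8 − 7 = 1, and the invariant factors of ∂_1 are all 1, so H_0 = Z.
  H_1: rank ker ∂_1 − rank ∂_2 = (24 − 7) − 15 = 2, and the invariant factors of ∂_2 are all 1, so H_1 = Z^2.
  H_2: rank ker ∂_2 − rank ∂_3 = (16 − 15) − 0 = 1, and there is no ∂_3, so H_2 = Z.

H_0 ≅ Z,  H_1 ≅ Z^2,  H_2 ≅ Z.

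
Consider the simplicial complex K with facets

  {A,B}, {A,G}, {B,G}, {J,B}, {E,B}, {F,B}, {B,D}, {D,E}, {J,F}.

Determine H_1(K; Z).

K has 7 vertices, 9 edges.
rank ∂_1 = 6, rank ∂_2 = 0 ⇒ b_1 = 9 − 6 − 0 = 3. So H_1 = Z^3.

H_1 ≅ Z^3.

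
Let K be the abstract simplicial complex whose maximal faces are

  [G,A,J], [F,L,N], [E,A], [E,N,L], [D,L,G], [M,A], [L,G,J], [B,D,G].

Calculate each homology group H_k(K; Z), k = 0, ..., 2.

K has 10 vertices, 16 edges, 6 triangles.
rank ∂_0 = 0, rank ∂_1 = 9 ⇒ b_0 = 10 − 0 − 9 = 1; all invariant factors of ∂_1 are 1 so no torsion. So H_0 = Z.
rank ∂_1 = 9, rank ∂_2 = 6 ⇒ b_1 = 16 − 9 − 6 = 1; all invariant factors of ∂_2 are 1 so no torsion. So H_1 = Z.
rank ∂_2 = 6, rank ∂_3 = 0 ⇒ b_2 = 6 − 6 − 0 = 0. So H_2 = 0.

H_0 ≅ Z,  H_1 ≅ Z,  H_2 = 0.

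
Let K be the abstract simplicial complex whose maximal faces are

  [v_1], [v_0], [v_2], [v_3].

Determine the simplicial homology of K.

H_0 = Z^4.

We work with the vertex ordering v_0 < v_1 < v_2 < v_3. The simplices of K, each written with vertices in increasing order, are:

  0-simplices (4): [v_0], [v_1], [v_2], [v_3]

Hence C_0 ≅ Z^4.

Reading off H_k = ker ∂_k / im ∂_{k+1}:

  H_0: rank C_0 − rank ∂_1 = 4 − 0 = 4, and there is no ∂_1, so H_0 = Z^4.

(K is a triangulation of a set of 4 points.)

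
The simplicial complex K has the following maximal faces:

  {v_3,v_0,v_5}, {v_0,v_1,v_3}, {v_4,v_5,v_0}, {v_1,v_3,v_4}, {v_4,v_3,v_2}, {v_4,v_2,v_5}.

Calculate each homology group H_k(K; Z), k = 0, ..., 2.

H_0 ≅ Z,  H_1 ≅ Z,  H_2 = 0.

Fix the vertex order v_0 < v_1 < v_2 < v_3 < v_4 < v_5 and write every simplex with vertices in increasing order. Then dim K = 2 and the simplices of K are:

  0-simplices (6): [v_0], [v_1], [v_2], [v_3], [v_4], [v_5]
  1-simplices (12): [v_0,v_1], [v_0,v_3], [v_0,v_4], [v_0,v_5], [v_1,v_3], [v_1,v_4], [v_2,v_3], [v_2,v_4], [v_2,v_5], [v_3,v_4], [v_3,v_5], [v_4,v_5]
  2-simplices (6): [v_0,v_1,v_3], [v_0,v_3,v_5], [v_0,v_4,v_5], [v_1,v_3,v_4], [v_2,v_3,v_4], [v_2,v_4,v_5]

Hence C_0 ≅ Z^6, C_1 ≅ Z^12, C_2 ≅ Z^6.

The boundary map ∂_1: C_1 → C_0 is given by ∂[p,q] = [q] − [p].
The resulting 6×12 matrix has rank 5, and its Smith normal form has invariant factors (1,1,1,1,1).

The boundary map ∂_2: C_2 → C_1 sends each 2-simplex [p,q,r] to [q,r] − [p,r] + [p,q]. For instance
  ∂[v_0,v_4,v_5] = [v_4,v_5] − [v_0,v_5] + [v_0,v_4],
  ∂[v_0,v_1,v_3] = [v_1,v_3] − [v_0,v_3] + [v_0,v_1].
As a 12×6 matrix over Z this has rank 6, with invariant factors (1,1,1,1,1,1).

Now H_k = ker ∂_k / im ∂_{k+1}, so:

  H_0: rank C_0 − rank ∂_1 = 6 − 5 = 1, and the invariant factors of ∂_1 are all 1, so H_0 ≅ Z.
  H_1: rank ker ∂_1 − rank ∂_2 = (12 − 5) − 6 = 1, and the invariant factors of ∂_2 are all 1, so H_1 ≅ Z.
  H_2: rank ker ∂_2 − rank ∂_3 = (6 − 6) − 0 = 0, and there is no ∂_3, so H_2 ≅ 0.

(K is a triangulation of the cylinder S^1 x I.)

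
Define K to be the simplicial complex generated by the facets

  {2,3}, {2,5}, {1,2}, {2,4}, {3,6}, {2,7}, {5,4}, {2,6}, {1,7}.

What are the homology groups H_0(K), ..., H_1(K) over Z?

H_0 ≅ Z,  H_1 ≅ Z^3.

Order the vertices as 1 < 2 < 3 < 4 < 5 < 6 < 7. Listing each simplex with vertices in this order, K has dimension 1 with simplices:

  0-simplices (7): [1], [2], [3], [4], [5], [6], [7]
  1-simplices (9): [1,2], [1,7], [2,3], [2,4], [2,5], [2,6], [2,7], [3,6], [4,5]

Hence C_0 ≅ Z^7, C_1 ≅ Z^9.

Boundary ∂_1: C_1 → C_0 sends each edge [p,q] (with p < q) to q − p. For instance
  ∂[1,7] = [7] − [1].
The 7×9 boundary matrix has rank 6 and Smith normal form diag(1,1,1,1,1,1).

From H_k ≅ ker(∂_k) / im(∂_{k+1}) we obtain:

  H_0: rank C_0 − rank ∂_1 = 7 − 6 = 1, and the invariant factors of ∂_1 are all 1, so H_0 ≅ Z.
  H_1: rank ker ∂_1 − rank ∂_2 = (9 − 6) − 0 = 3, and there is no ∂_2, so H_1 ≅ Z^3.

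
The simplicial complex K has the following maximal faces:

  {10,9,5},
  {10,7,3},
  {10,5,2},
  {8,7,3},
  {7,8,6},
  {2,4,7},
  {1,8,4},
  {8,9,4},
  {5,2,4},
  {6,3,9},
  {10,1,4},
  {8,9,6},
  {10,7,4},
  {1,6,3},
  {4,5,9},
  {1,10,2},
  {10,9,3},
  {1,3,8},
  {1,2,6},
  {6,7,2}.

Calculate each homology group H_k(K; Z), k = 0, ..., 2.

Fix the vertex order 1 < 2 < 3 < 4 < 5 < 6 < 7 < 8 < 9 < 10 and write every simplex with vertices in increasing order. Then dim K = 2 and the simplices of K are:

  0-simplices (10): [1], [2], [3], [4], [5], [6], [7], [8], [9], [10]
  1-simplices (30): (30 of them)
  2-simplices (20): (20 of them)

so the chain groups are C_0 ≅ Z^10, C_1 ≅ Z^30, C_2 ≅ Z^20.

Boundary ∂_1: C_1 → C_0 is given by ∂[p,q] = [q] − [p]. For instance
  ∂[6,8] = [8] − [6].
The resulting 10×30 matrix has rank 9, and its Smith normal form has invariant factors (1,1,1,1,1,1,1,1,1).

The boundary map ∂_2: C_2 → C_1 sends each 2-simplex [p,q,r] to [q,r] − [p,r] + [p,q]. For instance
  ∂[5,9,10] = [9,10] − [5,10] + [5,9],
  ∂[1,3,6] = [3,6] − [1,6] + [1,3].
The 30×20 boundary matrix has rank 20 and Smith normal form diag(1,1,1,1,1,1,1,1,1,1,1,1,1,1,1,1,1,1,1,2).

Now H_k = ker ∂_k / im ∂_{k+1}, so:

  H_0: rank C_0 − rank ∂_1 = 10 − 9 = 1, and the invariant factors of ∂_1 are all 1, so H_0 = Z.
  H_1: rank ker ∂_1 − rank ∂_2 = (30 − 9) − 20 = 1, and ∂_2 has invariant factor 2 > 1, so H_1 = Z × Z/2.
  H_2: rank ker ∂_2 − rank ∂_3 = (20 − 20) − 0 = 0, and there is no ∂_3, so H_2 = 0.

(K is a triangulation of the Klein bottle.)

H_0 = Z,  H_1 = Z × Z/2,  H_2 = 0.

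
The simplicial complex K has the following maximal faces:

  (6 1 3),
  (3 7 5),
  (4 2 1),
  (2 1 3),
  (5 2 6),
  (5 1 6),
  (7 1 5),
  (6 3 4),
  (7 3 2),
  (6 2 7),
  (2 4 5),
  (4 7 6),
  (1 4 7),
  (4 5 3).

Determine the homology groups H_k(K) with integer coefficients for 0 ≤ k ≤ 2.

Order the vertices as 1 < 2 < 3 < 4 < 5 < 6 < 7. Listing each simplex with vertices in this order, K has dimension 2 with simplices:

  0-simplices (7): [1], [2], [3], [4], [5], [6], [7]
  1-simplices (21): [1,2], [1,3], [1,4], [1,5], [1,6], [1,7], [2,3], [2,4], [2,5], [2,6], [2,7], [3,4], [3,5], [3,6], [3,7], [4,5], [4,6], [4,7], [5,6], [5,7], [6,7]
  2-simplices (14): [1,2,3], [1,2,4], [1,3,6], [1,4,7], [1,5,6], [1,5,7], [2,3,7], [2,4,5], [2,5,6], [2,6,7], [3,4,5], [3,4,6], [3,5,7], [4,6,7]

so the chain groups are C_0 ≅ Z^7, C_1 ≅ Z^21, C_2 ≅ Z^14.

The boundary map ∂_1: C_1 → C_0 sends each edge [p,q] (with p < q) to q − p.
The 7×21 boundary matrix has rank 6 and Smith normal form diag(1,1,1,1,1,1).

∂_2: C_2 → C_1 sends each 2-simplex [p,q,r] to [q,r] − [p,r] + [p,q]. For instance
  ∂[3,5,7] = [5,7] − [3,7] + [3,5],
  ∂[3,4,5] = [4,5] − [3,5] + [3,4].
The resulting 21×14 matrix has rank 13, and its Smith normal form has invariant factors (1,1,1,1,1,1,1,1,1,1,1,1,1).

Reading off H_k = ker ∂_k / im ∂_{k+1}:

  H_0: rank C_0 − rank ∂_1 = 7 − 6 = 1, and the invariant factors of ∂_1 are all 1, so H_0 = Z.
  H_1: rank ker ∂_1 − rank ∂_2 = (21 − 6) − 13 = 2, and the invariant factors of ∂_2 are all 1, so H_1 = Z^2.
  H_2: rank ker ∂_2 − rank ∂_3 = (14 − 13) − 0 = 1, and there is no ∂_3, so H_2 = Z.

H_0 ≅ Z,  H_1 ≅ Z^2,  H_2 ≅ Z.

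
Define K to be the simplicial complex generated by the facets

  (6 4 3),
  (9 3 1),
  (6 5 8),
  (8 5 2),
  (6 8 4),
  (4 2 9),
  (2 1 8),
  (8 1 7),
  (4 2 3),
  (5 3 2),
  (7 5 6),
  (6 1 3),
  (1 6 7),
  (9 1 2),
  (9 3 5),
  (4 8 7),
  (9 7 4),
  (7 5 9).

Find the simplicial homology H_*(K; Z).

H_0 = Z,  H_1 = Z ⊕ Z_2,  H_2 = 0.

Fix the vertex order 1 < 2 < 3 < 4 < 5 < 6 < 7 < 8 < 9 and write every simplex with vertices in increasing order. Then dim K = 2 and the simplices of K are:

  0-simplices (9): [1], [2], [3], [4], [5], [6], [7], [8], [9]
  1-simplices (27): (27 of them)
  2-simplices (18): [1,2,8], [1,2,9], [1,3,6], [1,3,9], [1,6,7], [1,7,8], [2,3,4], [2,3,5], [2,4,9], [2,5,8], [3,4,6], [3,5,9], [4,6,8], [4,7,8], [4,7,9], [5,6,7], [5,6,8], [5,7,9]

giving chain groups C_0 ≅ Z^9, C_1 ≅ Z^27, C_2 ≅ Z^18.

Boundary ∂_1: C_1 → C_0 maps an edge to its endpoints' difference, ∂[p,q] = q − p.
As a 9×27 matrix over Z this has rank 8, with invariant factors (1,1,1,1,1,1,1,1).

The boundary map ∂_2: C_2 → C_1 sends each 2-simplex [p,q,r] to [q,r] − [p,r] + [p,q]. For instance
  ∂[2,5,8] = [5,8] − [2,8] + [2,5],
  ∂[4,6,8] = [6,8] − [4,8] + [4,6].
The resulting 27×18 matrix has rank 18, and its Smith normal form has invariant factors (1,1,1,1,1,1,1,1,1,1,1,1,1,1,1,1,1,2).

Computing H_k = (kernel of ∂_k) / (image of ∂_{k+1}):

  H_0: rank C_0 − rank ∂_1 = 9 − 8 = 1, and the invariant factors of ∂_1 are all 1, so H_0 = Z.
  H_1: rank ker ∂_1 − rank ∂_2 = (27 − 8) − 18 = 1, and ∂_2 has invariant factor 2 > 1, so H_1 = Z ⊕ Z_2.
  H_2: rank ker ∂_2 − rank ∂_3 = (18 − 18) − 0 = 0, and there is no ∂_3, so H_2 = 0.

(K is a triangulation of the Klein bottle.)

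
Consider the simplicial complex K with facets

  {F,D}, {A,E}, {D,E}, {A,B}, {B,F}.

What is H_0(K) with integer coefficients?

H_0 = Z.

Take the total order A < B < D < E < F on the vertex set. Then K (dimension 1) consists of the simplices:

  0-simplices (5): A, B, D, E, F
  1-simplices (5): AB, AE, BF, DE, DF

so the chain groups are C_0 ≅ Z^5, C_1 ≅ Z^5.

The boundary map ∂_1: C_1 → C_0 maps an edge to its endpoints' difference, ∂[p,q] = q − p. For instance
  ∂AB = B − A.
This gives a 5×5 integer matrix of rank 4; reducing to Smith normal form yields diagonal entries (1,1,1,1).

Computing H_k = (kernel of ∂_k) / (image of ∂_{k+1}):

  H_0: rank C_0 − rank ∂_1 = 5 − 4 = 1, and the invariant factors of ∂_1 are all 1, so H_0 = Z.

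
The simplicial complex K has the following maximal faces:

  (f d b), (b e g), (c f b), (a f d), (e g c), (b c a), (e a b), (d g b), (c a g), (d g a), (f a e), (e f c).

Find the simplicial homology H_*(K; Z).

H_0 = Z,  H_1 = Z/2,  H_2 = 0.

K has 7 vertices, 18 edges, 12 triangles.
rank ∂_0 = 0, rank ∂_1 = 6 ⇒ b_0 = 7 − 0 − 6 = 1; all invariant factors of ∂_1 are 1 so no torsion. So H_0 = Z.
rank ∂_1 = 6, rank ∂_2 = 12 ⇒ b_1 = 18 − 6 − 12 = 0; ∂_2 has invariant factor(s) [2] giving torsion. So H_1 = Z/2.
rank ∂_2 = 12, rank ∂_3 = 0 ⇒ b_2 = 12 − 12 − 0 = 0. So H_2 = 0.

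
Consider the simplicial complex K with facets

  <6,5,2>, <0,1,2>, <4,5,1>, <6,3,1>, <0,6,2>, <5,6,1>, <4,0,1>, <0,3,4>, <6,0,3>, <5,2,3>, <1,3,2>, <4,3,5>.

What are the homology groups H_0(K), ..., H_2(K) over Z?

H_0 = Z,  H_1 = Z/2,  H_2 = 0.

Take the total order 0 < 1 < 2 < 3 < 4 < 5 < 6 on the vertex set. Then K (dimension 2) consists of the simplices:

  0-simplices (7): [0], [1], [2], [3], [4], [5], [6]
  1-simplices (18): [0,1], [0,2], [0,3], [0,4], [0,6], [1,2], [1,3], [1,4], [1,5], [1,6], [2,3], [2,5], [2,6], [3,4], [3,5], [3,6], [4,5], [5,6]
  2-simplices (12): [0,1,2], [0,1,4], [0,2,6], [0,3,4], [0,3,6], [1,2,3], [1,3,6], [1,4,5], [1,5,6], [2,3,5], [2,5,6], [3,4,5]

Hence C_0 ≅ Z^7, C_1 ≅ Z^18, C_2 ≅ Z^12.

The boundary map ∂_1: C_1 → C_0 maps an edge to its endpoints' difference, ∂[p,q] = q − p.
As a 7×18 matrix over Z this has rank 6, with invariant factors (1,1,1,1,1,1).

The boundary map ∂_2: C_2 → C_1 acts by ∂[p,q,r] = [q,r] − [p,r] + [p,q]. For instance
  ∂[1,2,3] = [2,3] − [1,3] + [1,2],
  ∂[1,3,6] = [3,6] − [1,6] + [1,3].
The resulting 18×12 matrix has rank 12, and its Smith normal form has invariant factors (1,1,1,1,1,1,1,1,1,1,1,2).

Computing H_k = (kernel of ∂_k) / (image of ∂_{k+1}):

  H_0: rank C_0 − rank ∂_1 = 7 − 6 = 1, and the invariant factors of ∂_1 are all 1, so H_0 = Z.
  H_1: rank ker ∂_1 − rank ∂_2 = (18 − 6) − 12 = 0, and ∂_2 has invariant factor 2 > 1, so H_1 = Z/2.
  H_2: rank ker ∂_2 − rank ∂_3 = (12 − 12) − 0 = 0, and there is no ∂_3, so H_2 = 0.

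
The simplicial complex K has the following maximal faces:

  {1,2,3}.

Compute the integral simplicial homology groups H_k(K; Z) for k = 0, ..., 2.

Take the total order 1 < 2 < 3 on the vertex set. Then K (dimension 2) consists of the simplices:

  0-simplices (3): [1], [2], [3]
  1-simplices (3): [1,2], [1,3], [2,3]
  2-simplices (1): [1,2,3]

giving chain groups C_0 ≅ Z^3, C_1 ≅ Z^3, C_2 ≅ Z^1.

The boundary map ∂_1: C_1 → C_0 is given by ∂[p,q] = [q] − [p]. For instance
  ∂[2,3] = [3] − [2].
This gives a 3×3 integer matrix of rank 2; reducing to Smith normal form yields diagonal entries (1,1).

Boundary ∂_2: C_2 → C_1 acts by ∂[p,q,r] = [q,r] − [p,r] + [p,q]. For instance
  ∂[1,2,3] = [2,3] − [1,3] + [1,2].
As a 3×1 matrix over Z this has rank 1, with invariant factors (1).

Reading off H_k = ker ∂_k / im ∂_{k+1}:

  H_0: rank C_0 − rank ∂_1 = 3 − 2 = 1, and the invariant factors of ∂_1 are all 1, so H_0 ≅ Z.
  H_1: rank ker ∂_1 − rank ∂_2 = (3 − 2) − 1 = 0, and the invariant factors of ∂_2 are all 1, so H_1 ≅ 0.
  H_2: rank ker ∂_2 − rank ∂_3 = (1 − 1) − 0 = 0, and there is no ∂_3, so H_2 ≅ 0.

(K is a triangulation of the 2-simplex.)

H_0 = Z,  H_1 = 0,  H_2 = 0.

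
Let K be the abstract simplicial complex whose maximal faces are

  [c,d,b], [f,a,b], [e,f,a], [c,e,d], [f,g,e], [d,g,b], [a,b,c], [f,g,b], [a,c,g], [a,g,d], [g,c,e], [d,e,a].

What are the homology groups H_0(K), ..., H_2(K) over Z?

H_0 = Z,  H_1 = Z/2Z,  H_2 = 0.

Order the vertices as a < b < c < d < e < f < g. Listing each simplex with vertices in this order, K has dimension 2 with simplices:

  0-simplices (7): a, b, c, d, e, f, g
  1-simplices (18): ab, ac, ad, ae, af, ag, bc, bd, bf, bg, cd, ce, cg, de, dg, ef, eg, fg
  2-simplices (12): abc, abf, acg, ade, adg, aef, bcd, bdg, bfg, cde, ceg, efg

Hence C_0 ≅ Z^7, C_1 ≅ Z^18, C_2 ≅ Z^12.

The boundary map ∂_1: C_1 → C_0 is given by ∂[p,q] = [q] − [p]. For instance
  ∂ce = e − c.
The 7×18 boundary matrix has rank 6 and Smith normal form diag(1,1,1,1,1,1).

Boundary ∂_2: C_2 → C_1 sends each 2-simplex [p,q,r] to [q,r] − [p,r] + [p,q]. For instance
  ∂ceg = eg − cg + ce,
  ∂acg = cg − ag + ac.
The 18×12 boundary matrix has rank 12 and Smith normal form diag(1,1,1,1,1,1,1,1,1,1,1,2).

Computing H_k = (kernel of ∂_k) / (image of ∂_{k+1}):

  H_0: rank C_0 − rank ∂_1 = 7 − 6 = 1, and the invariant factors of ∂_1 are all 1, so H_0 = Z.
  H_1: rank ker ∂_1 − rank ∂_2 = (18 − 6) − 12 = 0, and ∂_2 has invariant factor 2 > 1, so H_1 = Z/2Z.
  H_2: rank ker ∂_2 − rank ∂_3 = (12 − 12) − 0 = 0, and there is no ∂_3, so H_2 = 0.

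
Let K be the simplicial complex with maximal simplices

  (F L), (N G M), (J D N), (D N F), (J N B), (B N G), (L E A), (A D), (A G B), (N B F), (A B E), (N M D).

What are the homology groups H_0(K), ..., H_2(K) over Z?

We work with the vertex ordering A < B < D < E < F < G < J < L < M < N. The simplices of K, each written with vertices in increasing order, are:

  0-simplices (10): A, B, D, E, F, G, J, L, M, N
  1-simplices (21): AB, AD, AE, AG, AL, BE, BF, BG, BJ, BN, DF, DJ, DM, DN, EL, FL, FN, GM, GN, JN, MN
  2-simplices (10): ABE, ABG, AEL, BFN, BGN, BJN, DFN, DJN, DMN, GMN

so the chain groups are C_0 ≅ Z^10, C_1 ≅ Z^21, C_2 ≅ Z^10.

The boundary map ∂_1: C_1 → C_0 maps an edge to its endpoints' difference, ∂[p,q] = q − p.
As a 10×21 matrix over Z this has rank 9, with invariant factors (1,1,1,1,1,1,1,1,1).

∂_2: C_2 → C_1 maps a triangle to the signed sum of its edges. For instance
  ∂ABE = BE − AE + AB,
  ∂DMN = MN − DN + DM.
As a 21×10 matrix over Z this has rank 10, with invariant factors (1,1,1,1,1,1,1,1,1,1).

Computing H_k = (kernel of ∂_k) / (image of ∂_{k+1}):

  H_0: rank C_0 − rank ∂_1 = 10 − 9 = 1, and the invariant factors of ∂_1 are all 1, so H_0 ≅ Z.
  H_1: rank ker ∂_1 − rank ∂_2 = (21 − 9) − 10 = 2, and the invariant factors of ∂_2 are all 1, so H_1 ≅ Z^2.
  H_2: rank ker ∂_2 − rank ∂_3 = (10 − 10) − 0 = 0, and there is no ∂_3, so H_2 ≅ 0.

As a check, the Euler characteristic is 10 − 21 + 10 = -1, which agrees with 1 − 2 + 0 = -1.

H_0 = Z,  H_1 = Z^2,  H_2 = 0.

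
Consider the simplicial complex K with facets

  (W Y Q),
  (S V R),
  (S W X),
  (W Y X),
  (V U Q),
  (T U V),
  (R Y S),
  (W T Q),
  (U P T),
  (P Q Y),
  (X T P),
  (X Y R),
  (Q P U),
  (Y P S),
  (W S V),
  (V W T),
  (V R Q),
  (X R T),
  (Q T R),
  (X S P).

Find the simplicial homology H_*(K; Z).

K has 10 vertices, 30 edges, 20 triangles.
rank ∂_0 = 0, rank ∂_1 = 9 ⇒ b_0 = 10 − 0 − 9 = 1; all invariant factors of ∂_1 are 1 so no torsion. So H_0 = Z.
rank ∂_1 = 9, rank ∂_2 = 20 ⇒ b_1 = 30 − 9 − 20 = 1; ∂_2 has invariant factor(s) [2] giving torsion. So H_1 = Z ⊕ Z/2.
rank ∂_2 = 20, rank ∂_3 = 0 ⇒ b_2 = 20 − 20 − 0 = 0. So H_2 = 0.

H_0 = Z,  H_1 = Z ⊕ Z/2,  H_2 = 0.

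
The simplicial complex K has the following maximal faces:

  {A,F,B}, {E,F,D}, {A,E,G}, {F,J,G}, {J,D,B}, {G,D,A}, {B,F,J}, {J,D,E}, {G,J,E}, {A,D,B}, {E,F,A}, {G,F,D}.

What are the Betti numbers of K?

b_0 = 1, b_1 = 0, b_2 = 0.

We work with the vertex ordering A < B < D < E < F < G < J. The simplices of K, each written with vertices in increasing order, are:

  0-simplices (7): A, B, D, E, F, G, J
  1-simplices (18): AB, AD, AE, AF, AG, BD, BF, BJ, DE, DF, DG, DJ, EF, EG, EJ, FG, FJ, GJ
  2-simplices (12): ABD, ABF, ADG, AEF, AEG, BDJ, BFJ, DEF, DEJ, DFG, EGJ, FGJ

so the chain groups are C_0 ≅ Z^7, C_1 ≅ Z^18, C_2 ≅ Z^12.

∂_1: C_1 → C_0 sends each edge [p,q] (with p < q) to q − p.
As a 7×18 matrix over Z this has rank 6, with invariant factors (1,1,1,1,1,1).

The boundary map ∂_2: C_2 → C_1 sends each 2-simplex [p,q,r] to [q,r] − [p,r] + [p,q]. For instance
  ∂DEF = EF − DF + DE,
  ∂AEG = EG − AG + AE.
The resulting 18×12 matrix has rank 12, and its Smith normal form has invariant factors (1,1,1,1,1,1,1,1,1,1,1,2).

From H_k ≅ ker(∂_k) / im(∂_{k+1}) we obtain:

  H_0: rank C_0 − rank ∂_1 = 7 − 6 = 1, and the invariant factors of ∂_1 are all 1, so H_0 = Z.
  H_1: rank ker ∂_1 − rank ∂_2 = (18 − 6) − 12 = 0, and ∂_2 has invariant factor 2 > 1, so H_1 = Z/2Z.
  H_2: rank ker ∂_2 − rank ∂_3 = (12 − 12) − 0 = 0, and there is no ∂_3, so H_2 = 0.

As a check, the Euler characteristic is 7 − 18 + 12 = 1, which agrees with 1 − 0 + 0 = 1.
(K is a triangulation of the real projective plane RP^2.)

Hence the Betti numbers are b_0 = 1, b_1 = 0, b_2 = 0.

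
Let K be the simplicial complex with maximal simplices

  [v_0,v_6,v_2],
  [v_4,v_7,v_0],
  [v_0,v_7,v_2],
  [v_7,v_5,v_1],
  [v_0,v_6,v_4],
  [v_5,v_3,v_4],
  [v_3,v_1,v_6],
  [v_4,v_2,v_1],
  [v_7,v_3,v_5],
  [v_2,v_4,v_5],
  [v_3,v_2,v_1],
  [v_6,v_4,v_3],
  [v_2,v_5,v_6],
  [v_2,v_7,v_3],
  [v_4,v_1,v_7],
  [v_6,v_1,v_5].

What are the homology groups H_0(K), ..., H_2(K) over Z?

H_0 = Z,  H_1 = Z^2,  H_2 = Z.

Take the total order v_0 < v_1 < v_2 < v_3 < v_4 < v_5 < v_6 < v_7 on the vertex set. Then K (dimension 2) consists of the simplices:

  0-simplices (8): [v_0], [v_1], [v_2], [v_3], [v_4], [v_5], [v_6], [v_7]
  1-simplices (24): (24 of them)
  2-simplices (16): (16 of them)

Hence C_0 ≅ Z^8, C_1 ≅ Z^24, C_2 ≅ Z^16.

Boundary ∂_1: C_1 → C_0 is given by ∂[p,q] = [q] − [p].
This gives a 8×24 integer matrix of rank 7; reducing to Smith normal form yields diagonal entries (1,1,1,1,1,1,1).

The boundary map ∂_2: C_2 → C_1 acts by ∂[p,q,r] = [q,r] − [p,r] + [p,q]. For instance
  ∂[v_1,v_5,v_7] = [v_5,v_7] − [v_1,v_7] + [v_1,v_5],
  ∂[v_1,v_4,v_7] = [v_4,v_7] − [v_1,v_7] + [v_1,v_4].
The 24×16 boundary matrix has rank 15 and Smith normal form diag(1,1,1,1,1,1,1,1,1,1,1,1,1,1,1).

Reading off H_k = ker ∂_k / im ∂_{k+1}:

  H_0: rank C_0 − rank ∂_1 = 8 − 7 = 1, and the invariant factors of ∂_1 are all 1, so H_0 = Z.
  H_1: rank ker ∂_1 − rank ∂_2 = (24 − 7) − 15 = 2, and the invariant factors of ∂_2 are all 1, so H_1 = Z^2.
  H_2: rank ker ∂_2 − rank ∂_3 = (16 − 15) − 0 = 1, and there is no ∂_3, so H_2 = Z.

As a check, the Euler characteristic is 8 − 24 + 16 = 0, which agrees with 1 − 2 + 1 = 0.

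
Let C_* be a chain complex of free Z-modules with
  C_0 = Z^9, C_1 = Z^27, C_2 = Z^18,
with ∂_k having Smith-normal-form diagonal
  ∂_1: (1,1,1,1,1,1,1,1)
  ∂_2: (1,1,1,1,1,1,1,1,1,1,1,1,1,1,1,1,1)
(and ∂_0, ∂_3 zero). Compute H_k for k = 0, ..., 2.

H_0 ≅ Z,  H_1 ≅ Z^2,  H_2 ≅ Z.

H_0: b_0 = 9 − 0 − 8 = 1; torsion from ∂_1 factors > 1: none. So H_0 ≅ Z.
H_1: b_1 = 27 − 8 − 17 = 2; torsion from ∂_2 factors > 1: none. So H_1 ≅ Z^2.
H_2: b_2 = 18 − 17 − 0 = 1; torsion from ∂_3 factors > 1: none. So H_2 ≅ Z.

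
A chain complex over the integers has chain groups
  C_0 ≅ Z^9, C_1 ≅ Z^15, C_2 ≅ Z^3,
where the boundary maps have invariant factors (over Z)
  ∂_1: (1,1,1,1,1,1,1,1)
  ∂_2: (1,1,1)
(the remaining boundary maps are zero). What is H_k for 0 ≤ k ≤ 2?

H_0: b_0 = 9 − 0 − 8 = 1; torsion from ∂_1 factors > 1: none. So H_0 ≅ Z.
H_1: b_1 = 15 − 8 − 3 = 4; torsion from ∂_2 factors > 1: none. So H_1 ≅ Z^4.
H_2: b_2 = 3 − 3 − 0 = 0; torsion from ∂_3 factors > 1: none. So H_2 ≅ 0.

H_0 ≅ Z,  H_1 ≅ Z^4,  H_2 = 0.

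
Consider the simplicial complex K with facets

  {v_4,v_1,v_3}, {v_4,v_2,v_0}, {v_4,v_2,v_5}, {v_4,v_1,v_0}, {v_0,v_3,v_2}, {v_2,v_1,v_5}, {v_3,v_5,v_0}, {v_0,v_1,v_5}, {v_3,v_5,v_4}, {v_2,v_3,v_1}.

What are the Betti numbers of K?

Fix the vertex order v_0 < v_1 < v_2 < v_3 < v_4 < v_5 and write every simplex with vertices in increasing order. Then dim K = 2 and the simplices of K are:

  0-simplices (6): [v_0], [v_1], [v_2], [v_3], [v_4], [v_5]
  1-simplices (15): (15 of them)
  2-simplices (10): [v_0,v_1,v_4], [v_0,v_1,v_5], [v_0,v_2,v_3], [v_0,v_2,v_4], [v_0,v_3,v_5], [v_1,v_2,v_3], [v_1,v_2,v_5], [v_1,v_3,v_4], [v_2,v_4,v_5], [v_3,v_4,v_5]

giving chain groups C_0 ≅ Z^6, C_1 ≅ Z^15, C_2 ≅ Z^10.

The boundary map ∂_1: C_1 → C_0 sends each edge [p,q] (with p < q) to q − p. For instance
  ∂[v_0,v_2] = [v_2] − [v_0].
As a 6×15 matrix over Z this has rank 5, with invariant factors (1,1,1,1,1).

Boundary ∂_2: C_2 → C_1 acts by ∂[p,q,r] = [q,r] − [p,r] + [p,q]. For instance
  ∂[v_1,v_3,v_4] = [v_3,v_4] − [v_1,v_4] + [v_1,v_3],
  ∂[v_1,v_2,v_3] = [v_2,v_3] − [v_1,v_3] + [v_1,v_2].
The 15×10 boundary matrix has rank 10 and Smith normal form diag(1,1,1,1,1,1,1,1,1,2).

Computing H_k = (kernel of ∂_k) / (image of ∂_{k+1}):

  H_0: rank C_0 − rank ∂_1 = 6 − 5 = 1, and the invariant factors of ∂_1 are all 1, so H_0 ≅ Z.
  H_1: rank ker ∂_1 − rank ∂_2 = (15 − 5) − 10 = 0, and ∂_2 has invariant factor 2 > 1, so H_1 ≅ Z/2.
  H_2: rank ker ∂_2 − rank ∂_3 = (10 − 10) − 0 = 0, and there is no ∂_3, so H_2 ≅ 0.

Hence the Betti numbers are b_0 = 1, b_1 = 0, b_2 = 0.

b_0 = 1, b_1 = 0, b_2 = 0.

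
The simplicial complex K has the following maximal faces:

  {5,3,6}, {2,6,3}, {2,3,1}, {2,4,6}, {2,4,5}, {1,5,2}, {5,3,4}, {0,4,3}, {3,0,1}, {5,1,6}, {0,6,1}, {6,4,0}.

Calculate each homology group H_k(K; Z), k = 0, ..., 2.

H_0 = Z,  H_1 = Z/2Z,  H_2 = 0.

Fix the vertex order 0 < 1 < 2 < 3 < 4 < 5 < 6 and write every simplex with vertices in increasing order. Then dim K = 2 and the simplices of K are:

  0-simplices (7): [0], [1], [2], [3], [4], [5], [6]
  1-simplices (18): [0,1], [0,3], [0,4], [0,6], [1,2], [1,3], [1,5], [1,6], [2,3], [2,4], [2,5], [2,6], [3,4], [3,5], [3,6], [4,5], [4,6], [5,6]
  2-simplices (12): [0,1,3], [0,1,6], [0,3,4], [0,4,6], [1,2,3], [1,2,5], [1,5,6], [2,3,6], [2,4,5], [2,4,6], [3,4,5], [3,5,6]

giving chain groups C_0 ≅ Z^7, C_1 ≅ Z^18, C_2 ≅ Z^12.

Boundary ∂_1: C_1 → C_0 sends each edge [p,q] (with p < q) to q − p.
The 7×18 boundary matrix has rank 6 and Smith normal form diag(1,1,1,1,1,1).

∂_2: C_2 → C_1 sends each 2-simplex [p,q,r] to [q,r] − [p,r] + [p,q]. For instance
  ∂[2,3,6] = [3,6] − [2,6] + [2,3],
  ∂[1,5,6] = [5,6] − [1,6] + [1,5].
The resulting 18×12 matrix has rank 12, and its Smith normal form has invariant factors (1,1,1,1,1,1,1,1,1,1,1,2).

Now H_k = ker ∂_k / im ∂_{k+1}, so:

  H_0: rank C_0 − rank ∂_1 = 7 − 6 = 1, and the invariant factors of ∂_1 are all 1, so H_0 ≅ Z.
  H_1: rank ker ∂_1 − rank ∂_2 = (18 − 6) − 12 = 0, and ∂_2 has invariant factor 2 > 1, so H_1 ≅ Z/2Z.
  H_2: rank ker ∂_2 − rank ∂_3 = (12 − 12) − 0 = 0, and there is no ∂_3, so H_2 ≅ 0.

As a check, the Euler characteristic is 7 − 18 + 12 = 1, which agrees with 1 − 0 + 0 = 1.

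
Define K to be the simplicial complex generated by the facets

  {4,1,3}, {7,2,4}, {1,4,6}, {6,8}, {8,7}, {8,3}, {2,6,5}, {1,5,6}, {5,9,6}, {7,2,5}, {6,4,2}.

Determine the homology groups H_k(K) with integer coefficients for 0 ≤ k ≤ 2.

Fix the vertex order 1 < 2 < 3 < 4 < 5 < 6 < 7 < 8 < 9 and write every simplex with vertices in increasing order. Then dim K = 2 and the simplices of K are:

  0-simplices (9): [1], [2], [3], [4], [5], [6], [7], [8], [9]
  1-simplices (18): [1,3], [1,4], [1,5], [1,6], [2,4], [2,5], [2,6], [2,7], [3,4], [3,8], [4,6], [4,7], [5,6], [5,7], [5,9], [6,8], [6,9], [7,8]
  2-simplices (8): [1,3,4], [1,4,6], [1,5,6], [2,4,6], [2,4,7], [2,5,6], [2,5,7], [5,6,9]

so the chain groups are C_0 ≅ Z^9, C_1 ≅ Z^18, C_2 ≅ Z^8.

Boundary ∂_1: C_1 → C_0 maps an edge to its endpoints' difference, ∂[p,q] = q − p.
The resulting 9×18 matrix has rank 8, and its Smith normal form has invariant factors (1,1,1,1,1,1,1,1).

The boundary map ∂_2: C_2 → C_1 maps a triangle to the signed sum of its edges. For instance
  ∂[2,4,6] = [4,6] − [2,6] + [2,4],
  ∂[2,4,7] = [4,7] − [2,7] + [2,4].
This gives a 18×8 integer matrix of rank 8; reducing to Smith normal form yields diagonal entries (1,1,1,1,1,1,1,1).

From H_k ≅ ker(∂_k) / im(∂_{k+1}) we obtain:

  H_0: rank C_0 − rank ∂_1 = 9 − 8 = 1, and the invariant factors of ∂_1 are all 1, so H_0 = Z.
  H_1: rank ker ∂_1 − rank ∂_2 = (18 − 8) − 8 = 2, and the invariant factors of ∂_2 are all 1, so H_1 = Z^2.
  H_2: rank ker ∂_2 − rank ∂_3 = (8 − 8) − 0 = 0, and there is no ∂_3, so H_2 = 0.

H_0 ≅ Z,  H_1 ≅ Z^2,  H_2 = 0.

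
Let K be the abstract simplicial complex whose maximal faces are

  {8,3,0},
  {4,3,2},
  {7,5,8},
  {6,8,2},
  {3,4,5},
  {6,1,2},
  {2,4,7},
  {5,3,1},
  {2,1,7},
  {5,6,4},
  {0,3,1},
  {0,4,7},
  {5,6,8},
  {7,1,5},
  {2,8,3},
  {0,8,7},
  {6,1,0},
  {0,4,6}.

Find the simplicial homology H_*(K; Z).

H_0 ≅ Z,  H_1 ≅ Z^2,  H_2 ≅ Z.

K has 9 vertices, 27 edges, 18 triangles.
rank ∂_0 = 0, rank ∂_1 = 8 ⇒ b_0 = 9 − 0 − 8 = 1; all invariant factors of ∂_1 are 1 so no torsion. So H_0 = Z.
rank ∂_1 = 8, rank ∂_2 = 17 ⇒ b_1 = 27 − 8 − 17 = 2; all invariant factors of ∂_2 are 1 so no torsion. So H_1 = Z^2.
rank ∂_2 = 17, rank ∂_3 = 0 ⇒ b_2 = 18 − 17 − 0 = 1. So H_2 = Z.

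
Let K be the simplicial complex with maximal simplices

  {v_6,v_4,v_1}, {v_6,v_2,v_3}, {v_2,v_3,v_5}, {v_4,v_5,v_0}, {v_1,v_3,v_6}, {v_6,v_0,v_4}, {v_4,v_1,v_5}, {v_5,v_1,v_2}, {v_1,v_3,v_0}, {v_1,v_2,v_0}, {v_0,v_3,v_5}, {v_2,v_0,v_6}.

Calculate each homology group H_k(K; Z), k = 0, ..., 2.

H_0 ≅ Z,  H_1 ≅ Z/2,  H_2 = 0.

Fix the vertex order v_0 < v_1 < v_2 < v_3 < v_4 < v_5 < v_6 and write every simplex with vertices in increasing order. Then dim K = 2 and the simplices of K are:

  0-simplices (7): [v_0], [v_1], [v_2], [v_3], [v_4], [v_5], [v_6]
  1-simplices (18): (18 of them)
  2-simplices (12): (12 of them)

giving chain groups C_0 ≅ Z^7, C_1 ≅ Z^18, C_2 ≅ Z^12.

Boundary ∂_1: C_1 → C_0 is given by ∂[p,q] = [q] − [p].
This gives a 7×18 integer matrix of rank 6; reducing to Smith normal form yields diagonal entries (1,1,1,1,1,1).

Boundary ∂_2: C_2 → C_1 maps a triangle to the signed sum of its edges. For instance
  ∂[v_1,v_4,v_6] = [v_4,v_6] − [v_1,v_6] + [v_1,v_4],
  ∂[v_0,v_4,v_5] = [v_4,v_5] − [v_0,v_5] + [v_0,v_4].
The resulting 18×12 matrix has rank 12, and its Smith normal form has invariant factors (1,1,1,1,1,1,1,1,1,1,1,2).

Now H_k = ker ∂_k / im ∂_{k+1}, so:

  H_0: rank C_0 − rank ∂_1 = 7 − 6 = 1, and the invariant factors of ∂_1 are all 1, so H_0 = Z.
  H_1: rank ker ∂_1 − rank ∂_2 = (18 − 6) − 12 = 0, and ∂_2 has invariant factor 2 > 1, so H_1 = Z/2.
  H_2: rank ker ∂_2 − rank ∂_3 = (12 − 12) − 0 = 0, and there is no ∂_3, so H_2 = 0.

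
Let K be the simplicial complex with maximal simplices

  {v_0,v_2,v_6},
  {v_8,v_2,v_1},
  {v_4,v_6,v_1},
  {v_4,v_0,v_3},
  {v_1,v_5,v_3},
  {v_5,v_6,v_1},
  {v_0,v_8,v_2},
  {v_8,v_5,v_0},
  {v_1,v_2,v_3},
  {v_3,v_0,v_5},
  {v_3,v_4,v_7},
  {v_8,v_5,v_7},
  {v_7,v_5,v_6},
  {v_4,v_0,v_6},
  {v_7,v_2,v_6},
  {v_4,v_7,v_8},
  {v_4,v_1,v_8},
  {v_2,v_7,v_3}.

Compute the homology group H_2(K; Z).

H_2 ≅ Z.

K has 9 vertices, 27 edges, 18 triangles.
rank ∂_2 = 17, rank ∂_3 = 0 ⇒ b_2 = 18 − 17 − 0 = 1. So H_2 = Z.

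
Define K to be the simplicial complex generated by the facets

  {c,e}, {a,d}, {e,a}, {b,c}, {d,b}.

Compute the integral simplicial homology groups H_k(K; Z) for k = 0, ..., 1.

H_0 ≅ Z,  H_1 ≅ Z.

Fix the vertex order a < b < c < d < e and write every simplex with vertices in increasing order. Then dim K = 1 and the simplices of K are:

  0-simplices (5): a, b, c, d, e
  1-simplices (5): ad, ae, bc, bd, ce

giving chain groups C_0 ≅ Z^5, C_1 ≅ Z^5.

∂_1: C_1 → C_0 maps an edge to its endpoints' difference, ∂[p,q] = q − p. For instance
  ∂ce = e − c.
As a 5×5 matrix over Z this has rank 4, with invariant factors (1,1,1,1).

From H_k ≅ ker(∂_k) / im(∂_{k+1}) we obtain:

  H_0: rank C_0 − rank ∂_1 = 5 − 4 = 1, and the invariant factors of ∂_1 are all 1, so H_0 = Z.
  H_1: rank ker ∂_1 − rank ∂_2 = (5 − 4) − 0 = 1, and there is no ∂_2, so H_1 = Z.

As a check, the Euler characteristic is 5 − 5 = 0, which agrees with 1 − 1 = 0.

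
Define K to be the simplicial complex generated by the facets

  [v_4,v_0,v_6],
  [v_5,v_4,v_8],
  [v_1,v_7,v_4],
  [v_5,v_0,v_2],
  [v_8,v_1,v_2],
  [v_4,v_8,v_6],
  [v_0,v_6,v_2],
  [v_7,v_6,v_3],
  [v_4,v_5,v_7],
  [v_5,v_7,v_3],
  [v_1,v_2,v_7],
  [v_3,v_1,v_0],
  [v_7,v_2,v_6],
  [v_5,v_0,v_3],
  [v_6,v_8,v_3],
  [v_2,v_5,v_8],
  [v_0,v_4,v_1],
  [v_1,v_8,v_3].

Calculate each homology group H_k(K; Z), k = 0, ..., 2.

Take the total order v_0 < v_1 < v_2 < v_3 < v_4 < v_5 < v_6 < v_7 < v_8 on the vertex set. Then K (dimension 2) consists of the simplices:

  0-simplices (9): [v_0], [v_1], [v_2], [v_3], [v_4], [v_5], [v_6], [v_7], [v_8]
  1-simplices (27): (27 of them)
  2-simplices (18): (18 of them)

so the chain groups are C_0 ≅ Z^9, C_1 ≅ Z^27, C_2 ≅ Z^18.

The boundary map ∂_1: C_1 → C_0 maps an edge to its endpoints' difference, ∂[p,q] = q − p.
As a 9×27 matrix over Z this has rank 8, with invariant factors (1,1,1,1,1,1,1,1).

∂_2: C_2 → C_1 maps a triangle to the signed sum of its edges. For instance
  ∂[v_3,v_5,v_7] = [v_5,v_7] − [v_3,v_7] + [v_3,v_5],
  ∂[v_0,v_3,v_5] = [v_3,v_5] − [v_0,v_5] + [v_0,v_3].
This gives a 27×18 integer matrix of rank 17; reducing to Smith normal form yields diagonal entries (1,1,1,1,1,1,1,1,1,1,1,1,1,1,1,1,1).

From H_k ≅ ker(∂_k) / im(∂_{k+1}) we obtain:

  H_0: rank C_0 − rank ∂_1 = 9 − 8 = 1, and the invariant factors of ∂_1 are all 1, so H_0 ≅ Z.
  H_1: rank ker ∂_1 − rank ∂_2 = (27 − 8) − 17 = 2, and the invariant factors of ∂_2 are all 1, so H_1 ≅ Z^2.
  H_2: rank ker ∂_2 − rank ∂_3 = (18 − 17) − 0 = 1, and there is no ∂_3, so H_2 ≅ Z.

As a check, the Euler characteristic is 9 − 27 + 18 = 0, which agrees with 1 − 2 + 1 = 0.

H_0 ≅ Z,  H_1 ≅ Z^2,  H_2 ≅ Z.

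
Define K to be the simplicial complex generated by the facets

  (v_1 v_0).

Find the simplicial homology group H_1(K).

H_1 ≅ 0.

Order the vertices as v_0 < v_1. Listing each simplex with vertices in this order, K has dimension 1 with simplices:

  0-simplices (2): [v_0], [v_1]
  1-simplices (1): [v_0,v_1]

giving chain groups C_0 ≅ Z^2, C_1 ≅ Z^1.

Boundary ∂_1: C_1 → C_0 maps an edge to its endpoints' difference, ∂[p,q] = q − p. For instance
  ∂[v_0,v_1] = [v_1] − [v_0].
This gives a 2×1 integer matrix of rank 1; reducing to Smith normal form yields diagonal entries (1).

Computing H_k = (kernel of ∂_k) / (image of ∂_{k+1}):

  H_1: rank ker ∂_1 − rank ∂_2 = (1 − 1) − 0 = 0, and there is no ∂_2, so H_1 = 0.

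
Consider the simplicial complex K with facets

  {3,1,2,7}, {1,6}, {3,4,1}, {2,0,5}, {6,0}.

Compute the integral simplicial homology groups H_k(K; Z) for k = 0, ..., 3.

H_0 = Z,  H_1 = Z,  H_2 = 0,  H_3 = 0.

Fix the vertex order 0 < 1 < 2 < 3 < 4 < 5 < 6 < 7 and write every simplex with vertices in increasing order. Then dim K = 3 and the simplices of K are:

  0-simplices (8): [0], [1], [2], [3], [4], [5], [6], [7]
  1-simplices (13): [0,2], [0,5], [0,6], [1,2], [1,3], [1,4], [1,6], [1,7], [2,3], [2,5], [2,7], [3,4], [3,7]
  2-simplices (6): [0,2,5], [1,2,3], [1,2,7], [1,3,4], [1,3,7], [2,3,7]
  3-simplices (1): [1,2,3,7]

so the chain groups are C_0 ≅ Z^8, C_1 ≅ Z^13, C_2 ≅ Z^6, C_3 ≅ Z^1.

∂_1: C_1 → C_0 is given by ∂[p,q] = [q] − [p].
The resulting 8×13 matrix has rank 7, and its Smith normal form has invariant factors (1,1,1,1,1,1,1).

∂_2: C_2 → C_1 acts by ∂[p,q,r] = [q,r] − [p,r] + [p,q]. For instance
  ∂[0,2,5] = [2,5] − [0,5] + [0,2],
  ∂[1,2,3] = [2,3] − [1,3] + [1,2].
The 13×6 boundary matrix has rank 5 and Smith normal form diag(1,1,1,1,1).

∂_3: C_3 → C_2 sends each 3-simplex σ to the alternating sum Σ_i (−1)^i (σ with its i-th vertex removed). For instance
  ∂[1,2,3,7] = [2,3,7] − [1,3,7] + [1,2,7] − [1,2,3].
This gives a 6×1 integer matrix of rank 1; reducing to Smith normal form yields diagonal entries (1).

Now H_k = ker ∂_k / im ∂_{k+1}, so:

  H_0: rank C_0 − rank ∂_1 = 8 − 7 = 1, and the invariant factors of ∂_1 are all 1, so H_0 ≅ Z.
  H_1: rank ker ∂_1 − rank ∂_2 = (13 − 7) − 5 = 1, and the invariant factors of ∂_2 are all 1, so H_1 ≅ Z.
  H_2: rank ker ∂_2 − rank ∂_3 = (6 − 5) − 1 = 0, and the invariant factors of ∂_3 are all 1, so H_2 ≅ 0.
  H_3: rank ker ∂_3 − rank ∂_4 = (1 − 1) − 0 = 0, and there is no ∂_4, so H_3 ≅ 0.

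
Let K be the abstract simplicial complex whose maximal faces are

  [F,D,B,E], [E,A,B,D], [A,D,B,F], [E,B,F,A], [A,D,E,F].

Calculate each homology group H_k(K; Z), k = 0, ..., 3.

Order the vertices as A < B < D < E < F. Listing each simplex with vertices in this order, K has dimension 3 with simplices:

  0-simplices (5): A, B, D, E, F
  1-simplices (10): AB, AD, AE, AF, BD, BE, BF, DE, DF, EF
  2-simplices (10): ABD, ABE, ABF, ADE, ADF, AEF, BDE, BDF, BEF, DEF
  3-simplices (5): ABDE, ABDF, ABEF, ADEF, BDEF

so the chain groups are C_0 ≅ Z^5, C_1 ≅ Z^10, C_2 ≅ Z^10, C_3 ≅ Z^5.

∂_1: C_1 → C_0 maps an edge to its endpoints' difference, ∂[p,q] = q − p.
As a 5×10 matrix over Z this has rank 4, with invariant factors (1,1,1,1).

∂_2: C_2 → C_1 sends each 2-simplex [p,q,r] to [q,r] − [p,r] + [p,q]. For instance
  ∂ABF = BF − AF + AB,
  ∂ABD = BD − AD + AB.
The resulting 10×10 matrix has rank 6, and its Smith normal form has invariant factors (1,1,1,1,1,1).

The boundary map ∂_3: C_3 → C_2 sends each 3-simplex σ to the alternating sum Σ_i (−1)^i (σ with its i-th vertex removed). For instance
  ∂ADEF = DEF − AEF + ADF − ADE,
  ∂ABEF = BEF − AEF + ABF − ABE.
As a 10×5 matrix over Z this has rank 4, with invariant factors (1,1,1,1).

Computing H_k = (kernel of ∂_k) / (image of ∂_{k+1}):

  H_0: rank C_0 − rank ∂_1 = 5 − 4 = 1, and the invariant factors of ∂_1 are all 1, so H_0 = Z.
  H_1: rank ker ∂_1 − rank ∂_2 = (10 − 4) − 6 = 0, and the invariant factors of ∂_2 are all 1, so H_1 = 0.
  H_2: rank ker ∂_2 − rank ∂_3 = (10 − 6) − 4 = 0, and the invariant factors of ∂_3 are all 1, so H_2 = 0.
  H_3: rank ker ∂_3 − rank ∂_4 = (5 − 4) − 0 = 1, and there is no ∂_4, so H_3 = Z.

As a check, the Euler characteristic is 5 − 10 + 10 − 5 = 0, which agrees with 1 − 0 + 0 − 1 = 0.

H_0 ≅ Z,  H_1 = 0,  H_2 = 0,  H_3 ≅ Z.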